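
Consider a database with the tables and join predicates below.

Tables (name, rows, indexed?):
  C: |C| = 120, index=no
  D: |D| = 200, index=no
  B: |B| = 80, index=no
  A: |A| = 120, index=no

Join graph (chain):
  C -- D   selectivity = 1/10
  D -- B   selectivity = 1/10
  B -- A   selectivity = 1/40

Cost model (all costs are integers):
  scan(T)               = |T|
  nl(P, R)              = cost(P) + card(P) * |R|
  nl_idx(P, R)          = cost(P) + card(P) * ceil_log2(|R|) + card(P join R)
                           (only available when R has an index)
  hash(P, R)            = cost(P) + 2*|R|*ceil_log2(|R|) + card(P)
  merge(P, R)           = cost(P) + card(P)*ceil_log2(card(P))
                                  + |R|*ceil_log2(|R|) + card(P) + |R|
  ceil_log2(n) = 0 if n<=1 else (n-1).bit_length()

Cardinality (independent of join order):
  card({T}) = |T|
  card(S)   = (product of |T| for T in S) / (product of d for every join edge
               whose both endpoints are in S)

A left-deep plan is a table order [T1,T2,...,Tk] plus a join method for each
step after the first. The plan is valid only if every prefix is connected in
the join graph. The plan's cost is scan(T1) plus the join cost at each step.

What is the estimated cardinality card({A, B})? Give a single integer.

Tables in S: A(120), B(80)
Edges inside S: B-A(d=40)
numerator = 120 * 80 = 9600
denominator = 40 = 40
card(S) = 9600 / 40 = 240

240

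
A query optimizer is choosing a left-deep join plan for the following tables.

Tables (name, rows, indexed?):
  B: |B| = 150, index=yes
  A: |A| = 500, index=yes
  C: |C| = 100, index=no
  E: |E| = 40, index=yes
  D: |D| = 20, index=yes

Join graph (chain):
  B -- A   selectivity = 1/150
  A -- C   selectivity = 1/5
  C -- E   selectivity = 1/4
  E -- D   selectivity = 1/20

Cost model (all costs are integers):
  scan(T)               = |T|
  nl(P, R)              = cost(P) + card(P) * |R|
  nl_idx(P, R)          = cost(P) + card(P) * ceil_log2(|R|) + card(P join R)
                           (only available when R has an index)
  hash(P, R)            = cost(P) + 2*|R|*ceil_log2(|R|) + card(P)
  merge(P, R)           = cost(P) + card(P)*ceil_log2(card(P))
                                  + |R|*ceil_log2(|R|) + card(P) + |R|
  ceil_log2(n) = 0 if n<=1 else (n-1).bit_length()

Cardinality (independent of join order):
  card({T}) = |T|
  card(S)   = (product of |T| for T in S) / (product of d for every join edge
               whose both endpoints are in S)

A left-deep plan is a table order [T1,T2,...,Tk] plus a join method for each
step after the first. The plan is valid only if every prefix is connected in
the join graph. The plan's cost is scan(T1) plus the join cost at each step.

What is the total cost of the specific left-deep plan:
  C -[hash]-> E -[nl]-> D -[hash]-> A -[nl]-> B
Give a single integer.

15030680

step 1: scan C: cost=100, card=100
step 2: join E via hash
    card(P join E) = 100*40/(4) = 1000
    cost = 100 + 2*40*6 + 100 = 680
step 3: join D via nl
    card(P join D) = 1000*20/(20) = 1000
    cost = 680 + 1000*20 = 20680
step 4: join A via hash
    card(P join A) = 1000*500/(5) = 100000
    cost = 20680 + 2*500*9 + 1000 = 30680
step 5: join B via nl
    card(P join B) = 100000*150/(150) = 100000
    cost = 30680 + 100000*150 = 15030680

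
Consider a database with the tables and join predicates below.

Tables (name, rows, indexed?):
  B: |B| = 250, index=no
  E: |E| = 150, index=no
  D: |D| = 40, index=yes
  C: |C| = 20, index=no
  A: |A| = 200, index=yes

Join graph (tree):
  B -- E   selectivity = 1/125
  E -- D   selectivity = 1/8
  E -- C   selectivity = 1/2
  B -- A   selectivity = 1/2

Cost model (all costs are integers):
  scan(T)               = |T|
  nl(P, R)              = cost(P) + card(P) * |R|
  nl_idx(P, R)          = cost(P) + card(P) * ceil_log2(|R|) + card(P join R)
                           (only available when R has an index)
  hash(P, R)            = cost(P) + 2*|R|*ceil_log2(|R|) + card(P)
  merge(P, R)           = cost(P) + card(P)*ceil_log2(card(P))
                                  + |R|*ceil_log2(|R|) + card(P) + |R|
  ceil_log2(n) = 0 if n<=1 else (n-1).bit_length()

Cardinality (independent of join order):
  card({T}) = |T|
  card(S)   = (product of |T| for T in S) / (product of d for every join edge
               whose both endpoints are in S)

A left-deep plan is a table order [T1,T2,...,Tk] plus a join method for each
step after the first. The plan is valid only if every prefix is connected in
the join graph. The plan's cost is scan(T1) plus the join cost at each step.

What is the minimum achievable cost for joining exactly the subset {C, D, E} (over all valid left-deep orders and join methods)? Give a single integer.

Selinger DP over subsets of {C,D,E}:
  {E}: scan cost=150, card=150
  {D}: scan cost=40, card=40
  {C}: scan cost=20, card=20
  {DE}: card=750; try (D,hash)→780, (E,merge)→1670, (D,merge)→1780, (D,nl_idx)→1800, (E,hash)→2480, (E,nl)→6040 …(+1); best=780 via (D,hash)
  {CE}: card=1500; try (C,hash)→500, (E,merge)→1490, (C,merge)→1620, (E,hash)→2440, (E,nl)→3020, (C,nl)→3150; best=500 via (C,hash)
  {CDE}: card=7500; try (C,hash)→1730, (D,hash)→2480, (C,merge)→9150, (C,nl)→15780, (D,nl_idx)→17000, (D,merge)→18780 …(+1); best=1730 via (C,hash)

1730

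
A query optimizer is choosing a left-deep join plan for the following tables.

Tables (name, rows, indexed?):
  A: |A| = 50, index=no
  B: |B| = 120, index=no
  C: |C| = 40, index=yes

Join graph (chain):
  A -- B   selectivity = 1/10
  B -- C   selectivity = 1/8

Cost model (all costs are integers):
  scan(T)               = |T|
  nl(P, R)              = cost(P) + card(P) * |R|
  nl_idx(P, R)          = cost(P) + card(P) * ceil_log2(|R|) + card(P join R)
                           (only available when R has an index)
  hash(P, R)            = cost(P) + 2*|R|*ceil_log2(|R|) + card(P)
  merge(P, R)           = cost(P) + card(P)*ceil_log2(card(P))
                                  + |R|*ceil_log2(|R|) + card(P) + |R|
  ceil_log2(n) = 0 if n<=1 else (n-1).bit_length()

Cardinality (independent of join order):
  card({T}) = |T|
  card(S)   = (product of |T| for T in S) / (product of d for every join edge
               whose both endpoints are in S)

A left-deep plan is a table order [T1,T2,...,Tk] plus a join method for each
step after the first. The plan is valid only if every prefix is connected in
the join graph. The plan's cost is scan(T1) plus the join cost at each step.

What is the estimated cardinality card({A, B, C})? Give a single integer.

3000

Tables in S: A(50), B(120), C(40)
Edges inside S: A-B(d=10), B-C(d=8)
numerator = 50 * 120 * 40 = 240000
denominator = 10 * 8 = 80
card(S) = 240000 / 80 = 3000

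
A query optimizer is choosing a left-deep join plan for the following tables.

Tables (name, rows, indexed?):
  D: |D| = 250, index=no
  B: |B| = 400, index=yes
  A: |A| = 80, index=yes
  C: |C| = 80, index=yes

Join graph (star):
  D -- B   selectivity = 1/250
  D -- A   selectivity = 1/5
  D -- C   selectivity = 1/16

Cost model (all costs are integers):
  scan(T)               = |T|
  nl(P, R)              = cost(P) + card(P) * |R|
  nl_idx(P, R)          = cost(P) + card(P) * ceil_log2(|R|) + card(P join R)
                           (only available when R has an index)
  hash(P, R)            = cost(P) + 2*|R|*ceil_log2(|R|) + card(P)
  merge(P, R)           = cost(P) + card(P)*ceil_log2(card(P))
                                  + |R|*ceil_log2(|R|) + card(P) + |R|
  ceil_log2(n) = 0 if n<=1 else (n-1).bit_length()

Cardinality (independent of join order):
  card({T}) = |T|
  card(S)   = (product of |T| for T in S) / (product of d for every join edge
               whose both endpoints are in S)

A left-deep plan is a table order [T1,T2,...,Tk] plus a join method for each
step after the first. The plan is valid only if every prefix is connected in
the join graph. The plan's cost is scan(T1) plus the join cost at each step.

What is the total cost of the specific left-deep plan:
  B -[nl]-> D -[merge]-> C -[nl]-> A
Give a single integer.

step 1: scan B: cost=400, card=400
step 2: join D via nl
    card(P join D) = 400*250/(250) = 400
    cost = 400 + 400*250 = 100400
step 3: join C via merge
    card(P join C) = 400*80/(16) = 2000
    cost = 100400 + 400*9 + 80*7 + 400 + 80 = 105040
step 4: join A via nl
    card(P join A) = 2000*80/(5) = 32000
    cost = 105040 + 2000*80 = 265040

265040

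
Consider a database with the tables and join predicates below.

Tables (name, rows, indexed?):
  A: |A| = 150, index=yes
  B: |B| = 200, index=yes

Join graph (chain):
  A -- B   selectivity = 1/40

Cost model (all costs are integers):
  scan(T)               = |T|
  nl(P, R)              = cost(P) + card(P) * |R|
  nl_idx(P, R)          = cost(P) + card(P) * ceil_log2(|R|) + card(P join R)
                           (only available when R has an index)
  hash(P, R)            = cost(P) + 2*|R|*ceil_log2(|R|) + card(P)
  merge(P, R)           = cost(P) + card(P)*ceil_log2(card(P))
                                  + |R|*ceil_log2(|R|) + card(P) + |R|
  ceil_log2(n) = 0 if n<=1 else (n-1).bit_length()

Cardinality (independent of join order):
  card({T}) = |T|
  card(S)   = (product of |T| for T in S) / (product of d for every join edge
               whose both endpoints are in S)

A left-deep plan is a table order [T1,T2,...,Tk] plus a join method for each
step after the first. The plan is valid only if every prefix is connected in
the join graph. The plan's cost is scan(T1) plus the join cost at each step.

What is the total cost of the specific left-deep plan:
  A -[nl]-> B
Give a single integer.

30150

step 1: scan A: cost=150, card=150
step 2: join B via nl
    card(P join B) = 150*200/(40) = 750
    cost = 150 + 150*200 = 30150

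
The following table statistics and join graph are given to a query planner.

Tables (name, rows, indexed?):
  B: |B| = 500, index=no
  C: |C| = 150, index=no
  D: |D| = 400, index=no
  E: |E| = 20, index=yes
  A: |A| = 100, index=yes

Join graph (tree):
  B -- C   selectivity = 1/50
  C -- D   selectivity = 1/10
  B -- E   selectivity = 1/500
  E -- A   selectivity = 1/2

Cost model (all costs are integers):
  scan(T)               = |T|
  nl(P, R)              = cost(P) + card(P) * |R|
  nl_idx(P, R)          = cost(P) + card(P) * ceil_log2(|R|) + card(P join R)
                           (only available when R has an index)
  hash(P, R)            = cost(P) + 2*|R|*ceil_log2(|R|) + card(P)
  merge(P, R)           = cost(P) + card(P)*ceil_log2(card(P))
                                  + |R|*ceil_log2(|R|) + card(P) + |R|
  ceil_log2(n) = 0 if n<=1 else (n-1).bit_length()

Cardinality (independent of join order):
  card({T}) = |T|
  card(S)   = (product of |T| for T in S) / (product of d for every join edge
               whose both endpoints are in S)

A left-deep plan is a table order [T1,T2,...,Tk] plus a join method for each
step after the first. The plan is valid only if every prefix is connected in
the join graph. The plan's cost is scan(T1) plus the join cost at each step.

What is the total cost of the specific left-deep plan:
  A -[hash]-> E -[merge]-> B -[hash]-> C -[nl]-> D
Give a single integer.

step 1: scan A: cost=100, card=100
step 2: join E via hash
    card(P join E) = 100*20/(2) = 1000
    cost = 100 + 2*20*5 + 100 = 400
step 3: join B via merge
    card(P join B) = 1000*500/(500) = 1000
    cost = 400 + 1000*10 + 500*9 + 1000 + 500 = 16400
step 4: join C via hash
    card(P join C) = 1000*150/(50) = 3000
    cost = 16400 + 2*150*8 + 1000 = 19800
step 5: join D via nl
    card(P join D) = 3000*400/(10) = 120000
    cost = 19800 + 3000*400 = 1219800

1219800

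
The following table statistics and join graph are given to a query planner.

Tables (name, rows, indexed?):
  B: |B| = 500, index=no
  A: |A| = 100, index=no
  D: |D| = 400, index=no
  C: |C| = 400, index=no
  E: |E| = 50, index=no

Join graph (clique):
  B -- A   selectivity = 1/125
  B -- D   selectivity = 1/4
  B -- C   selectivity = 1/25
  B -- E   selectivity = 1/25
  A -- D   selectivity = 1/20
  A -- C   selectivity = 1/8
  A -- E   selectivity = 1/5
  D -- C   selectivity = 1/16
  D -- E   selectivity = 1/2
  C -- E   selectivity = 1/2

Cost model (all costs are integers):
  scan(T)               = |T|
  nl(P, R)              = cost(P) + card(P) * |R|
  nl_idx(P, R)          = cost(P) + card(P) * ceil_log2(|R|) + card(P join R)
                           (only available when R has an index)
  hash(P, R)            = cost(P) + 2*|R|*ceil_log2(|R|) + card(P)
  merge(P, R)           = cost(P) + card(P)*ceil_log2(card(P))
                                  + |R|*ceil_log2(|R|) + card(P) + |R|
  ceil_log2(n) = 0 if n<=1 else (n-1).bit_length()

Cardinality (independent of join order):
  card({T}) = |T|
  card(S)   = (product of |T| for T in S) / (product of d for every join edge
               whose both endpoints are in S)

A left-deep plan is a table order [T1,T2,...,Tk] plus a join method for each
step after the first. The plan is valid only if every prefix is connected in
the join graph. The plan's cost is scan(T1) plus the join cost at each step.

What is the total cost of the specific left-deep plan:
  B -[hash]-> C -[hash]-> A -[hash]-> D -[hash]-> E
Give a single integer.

step 1: scan B: cost=500, card=500
step 2: join C via hash
    card(P join C) = 500*400/(25) = 8000
    cost = 500 + 2*400*9 + 500 = 8200
step 3: join A via hash
    card(P join A) = 8000*100/(125*8) = 800
    cost = 8200 + 2*100*7 + 8000 = 17600
step 4: join D via hash
    card(P join D) = 800*400/(4*20*16) = 250
    cost = 17600 + 2*400*9 + 800 = 25600
step 5: join E via hash
    card(P join E) = 250*50/(25*5*2*2) = 25
    cost = 25600 + 2*50*6 + 250 = 26450

26450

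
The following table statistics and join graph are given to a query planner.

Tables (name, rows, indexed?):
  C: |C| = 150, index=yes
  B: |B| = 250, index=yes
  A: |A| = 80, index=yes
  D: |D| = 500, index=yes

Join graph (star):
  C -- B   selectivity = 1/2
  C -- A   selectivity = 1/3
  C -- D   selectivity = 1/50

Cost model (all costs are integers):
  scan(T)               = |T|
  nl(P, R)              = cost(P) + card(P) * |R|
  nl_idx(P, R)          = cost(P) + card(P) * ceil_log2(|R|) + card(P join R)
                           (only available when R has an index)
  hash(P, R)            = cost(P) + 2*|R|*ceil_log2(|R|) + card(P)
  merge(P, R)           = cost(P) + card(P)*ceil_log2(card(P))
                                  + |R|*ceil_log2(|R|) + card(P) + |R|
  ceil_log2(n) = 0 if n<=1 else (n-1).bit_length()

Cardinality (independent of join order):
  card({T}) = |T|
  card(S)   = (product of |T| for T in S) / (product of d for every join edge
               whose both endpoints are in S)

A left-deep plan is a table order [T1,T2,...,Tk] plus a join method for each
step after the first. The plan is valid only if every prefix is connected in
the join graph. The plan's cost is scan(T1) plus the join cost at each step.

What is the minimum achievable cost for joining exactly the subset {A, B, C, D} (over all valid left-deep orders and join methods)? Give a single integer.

49620

Selinger DP over subsets of {A,B,C,D}:
  {C}: scan cost=150, card=150
  {B}: scan cost=250, card=250
  {A}: scan cost=80, card=80
  {D}: scan cost=500, card=500
  {BC}: card=18750; try (C,hash)→2900, (B,merge)→3750, (C,merge)→3850, (B,hash)→4300, (B,nl_idx)→20100, (C,nl_idx)→21000 …(+2); best=2900 via (C,hash)
  {AC}: card=4000; try (A,hash)→1420, (C,merge)→2070, (A,merge)→2140, (C,hash)→2560, (C,nl_idx)→4720, (A,nl_idx)→5200 …(+2); best=1420 via (A,hash)
  {CD}: card=1500; try (D,nl_idx)→3000, (C,hash)→3400, (C,nl_idx)→6000, (D,merge)→6500, (C,merge)→6850, (D,hash)→9300 …(+2); best=3000 via (D,nl_idx)
  {ABC}: card=500000; try (B,hash)→9420, (A,hash)→22770, (B,merge)→55670, (A,merge)→303540, (B,nl_idx)→533420, (A,nl_idx)→634150 …(+2); best=9420 via (B,hash)
  {BCD}: card=187500; try (B,hash)→8500, (B,merge)→23250, (D,hash)→30650, (B,nl_idx)→202500, (D,merge)→307900, (D,nl_idx)→359150 …(+2); best=8500 via (B,hash)
  {ACD}: card=40000; try (A,hash)→5620, (D,hash)→14420, (A,merge)→21640, (A,nl_idx)→53500, (D,merge)→58420, (D,nl_idx)→77420 …(+2); best=5620 via (A,hash)
  {ABCD}: card=5000000; try (B,hash)→49620, (A,hash)→197120, (D,hash)→518420, (B,merge)→687870, (A,merge)→3571640, (B,nl_idx)→5325620 …(+6); best=49620 via (B,hash)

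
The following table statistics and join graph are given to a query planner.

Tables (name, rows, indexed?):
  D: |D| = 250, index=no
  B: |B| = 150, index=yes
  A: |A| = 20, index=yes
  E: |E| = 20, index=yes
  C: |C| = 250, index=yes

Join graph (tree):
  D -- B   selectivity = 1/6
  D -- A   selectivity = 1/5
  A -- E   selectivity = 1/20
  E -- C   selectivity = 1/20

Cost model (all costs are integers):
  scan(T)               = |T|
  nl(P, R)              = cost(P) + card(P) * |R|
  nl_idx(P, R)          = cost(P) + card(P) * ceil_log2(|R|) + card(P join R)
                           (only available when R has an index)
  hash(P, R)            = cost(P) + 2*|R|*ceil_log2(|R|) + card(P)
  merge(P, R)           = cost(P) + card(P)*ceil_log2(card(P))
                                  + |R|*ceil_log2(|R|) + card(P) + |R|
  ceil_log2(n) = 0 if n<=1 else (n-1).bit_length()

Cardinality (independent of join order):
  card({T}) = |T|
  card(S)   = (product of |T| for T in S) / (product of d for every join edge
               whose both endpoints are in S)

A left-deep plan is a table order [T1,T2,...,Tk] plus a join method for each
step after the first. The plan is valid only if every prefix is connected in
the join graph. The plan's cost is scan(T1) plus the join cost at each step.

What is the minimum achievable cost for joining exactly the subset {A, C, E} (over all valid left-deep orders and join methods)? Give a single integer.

Selinger DP over subsets of {A,C,E}:
  {A}: scan cost=20, card=20
  {E}: scan cost=20, card=20
  {C}: scan cost=250, card=250
  {AE}: card=20; try (E,nl_idx)→140, (A,nl_idx)→140, (E,hash)→240, (A,hash)→240, (E,merge)→260, (A,merge)→260 …(+2); best=140 via (E,nl_idx)
  {CE}: card=250; try (C,nl_idx)→430, (E,hash)→700, (E,nl_idx)→1750, (C,merge)→2390, (E,merge)→2620, (C,hash)→4040 …(+2); best=430 via (C,nl_idx)
  {ACE}: card=250; try (C,nl_idx)→550, (A,hash)→880, (A,nl_idx)→1930, (C,merge)→2510, (A,merge)→2800, (C,hash)→4160 …(+2); best=550 via (C,nl_idx)

550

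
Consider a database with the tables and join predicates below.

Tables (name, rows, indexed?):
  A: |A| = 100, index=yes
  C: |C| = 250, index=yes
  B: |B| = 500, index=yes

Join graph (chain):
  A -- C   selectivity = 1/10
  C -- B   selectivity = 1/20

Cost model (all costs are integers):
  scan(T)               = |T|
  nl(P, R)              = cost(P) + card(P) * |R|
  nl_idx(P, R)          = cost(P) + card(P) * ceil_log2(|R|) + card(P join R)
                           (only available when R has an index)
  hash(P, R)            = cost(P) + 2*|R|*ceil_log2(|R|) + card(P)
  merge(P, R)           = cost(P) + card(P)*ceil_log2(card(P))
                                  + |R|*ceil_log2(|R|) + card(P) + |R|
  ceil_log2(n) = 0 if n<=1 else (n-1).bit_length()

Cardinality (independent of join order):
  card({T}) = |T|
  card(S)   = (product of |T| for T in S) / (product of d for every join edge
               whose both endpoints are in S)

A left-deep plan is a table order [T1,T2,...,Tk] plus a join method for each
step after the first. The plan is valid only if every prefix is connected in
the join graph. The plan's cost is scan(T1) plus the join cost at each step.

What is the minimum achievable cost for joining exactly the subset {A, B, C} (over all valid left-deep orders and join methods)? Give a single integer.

12650

Selinger DP over subsets of {A,B,C}:
  {A}: scan cost=100, card=100
  {C}: scan cost=250, card=250
  {B}: scan cost=500, card=500
  {AC}: card=2500; try (A,hash)→1900, (C,merge)→3150, (A,merge)→3300, (C,nl_idx)→3400, (C,hash)→4200, (A,nl_idx)→4500 …(+2); best=1900 via (A,hash)
  {BC}: card=6250; try (C,hash)→5000, (B,merge)→7500, (C,merge)→7750, (B,nl_idx)→8750, (B,hash)→9500, (C,nl_idx)→10750 …(+2); best=5000 via (C,hash)
  {ABC}: card=62500; try (A,hash)→12650, (B,hash)→13400, (B,merge)→39400, (B,nl_idx)→86900, (A,merge)→93300, (A,nl_idx)→111250 …(+2); best=12650 via (A,hash)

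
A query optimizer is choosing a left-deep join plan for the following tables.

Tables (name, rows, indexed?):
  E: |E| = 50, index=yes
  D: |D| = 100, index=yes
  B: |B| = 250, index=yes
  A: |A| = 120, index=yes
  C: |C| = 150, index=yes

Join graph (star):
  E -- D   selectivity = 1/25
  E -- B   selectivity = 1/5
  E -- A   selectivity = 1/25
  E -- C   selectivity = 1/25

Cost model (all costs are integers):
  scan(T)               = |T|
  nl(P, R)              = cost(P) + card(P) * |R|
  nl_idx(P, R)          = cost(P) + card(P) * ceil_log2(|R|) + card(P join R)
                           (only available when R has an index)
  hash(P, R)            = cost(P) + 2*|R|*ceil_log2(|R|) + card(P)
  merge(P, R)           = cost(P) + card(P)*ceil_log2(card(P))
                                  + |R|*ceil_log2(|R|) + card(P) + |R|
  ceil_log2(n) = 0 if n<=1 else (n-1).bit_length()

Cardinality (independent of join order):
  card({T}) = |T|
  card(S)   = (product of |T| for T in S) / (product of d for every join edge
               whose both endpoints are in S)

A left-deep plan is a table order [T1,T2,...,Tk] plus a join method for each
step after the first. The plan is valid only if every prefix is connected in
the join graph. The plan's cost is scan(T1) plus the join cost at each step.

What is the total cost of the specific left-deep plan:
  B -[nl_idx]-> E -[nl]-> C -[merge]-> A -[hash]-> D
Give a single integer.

678610

step 1: scan B: cost=250, card=250
step 2: join E via nl_idx
    card(P join E) = 250*50/(5) = 2500
    cost = 250 + 250*6 + 2500 = 4250
step 3: join C via nl
    card(P join C) = 2500*150/(25) = 15000
    cost = 4250 + 2500*150 = 379250
step 4: join A via merge
    card(P join A) = 15000*120/(25) = 72000
    cost = 379250 + 15000*14 + 120*7 + 15000 + 120 = 605210
step 5: join D via hash
    card(P join D) = 72000*100/(25) = 288000
    cost = 605210 + 2*100*7 + 72000 = 678610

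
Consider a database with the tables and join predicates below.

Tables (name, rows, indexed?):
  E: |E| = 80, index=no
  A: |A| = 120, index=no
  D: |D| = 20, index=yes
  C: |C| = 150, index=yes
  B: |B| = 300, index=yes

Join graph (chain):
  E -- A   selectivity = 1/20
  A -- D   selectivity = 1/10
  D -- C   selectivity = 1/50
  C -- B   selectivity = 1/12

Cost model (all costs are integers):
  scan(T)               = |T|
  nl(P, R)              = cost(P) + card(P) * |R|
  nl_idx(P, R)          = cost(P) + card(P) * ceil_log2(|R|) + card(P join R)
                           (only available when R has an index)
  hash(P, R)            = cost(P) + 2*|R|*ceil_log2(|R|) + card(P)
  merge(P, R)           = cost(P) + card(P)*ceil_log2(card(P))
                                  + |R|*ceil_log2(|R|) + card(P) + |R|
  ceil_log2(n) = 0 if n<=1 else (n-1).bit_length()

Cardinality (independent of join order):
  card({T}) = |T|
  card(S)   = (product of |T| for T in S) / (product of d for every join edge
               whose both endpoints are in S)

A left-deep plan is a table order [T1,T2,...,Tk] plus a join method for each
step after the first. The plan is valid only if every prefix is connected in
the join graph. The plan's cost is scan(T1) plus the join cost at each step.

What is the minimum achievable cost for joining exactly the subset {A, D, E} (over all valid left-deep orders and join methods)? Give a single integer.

1800

Selinger DP over subsets of {A,D,E}:
  {E}: scan cost=80, card=80
  {A}: scan cost=120, card=120
  {D}: scan cost=20, card=20
  {AE}: card=480; try (E,hash)→1360, (A,merge)→1680, (E,merge)→1720, (A,hash)→1840, (A,nl)→9680, (E,nl)→9720; best=1360 via (E,hash)
  {AD}: card=240; try (D,hash)→440, (D,nl_idx)→960, (A,merge)→1100, (D,merge)→1200, (A,hash)→1720, (A,nl)→2420 …(+1); best=440 via (D,hash)
  {ADE}: card=960; try (E,hash)→1800, (D,hash)→2040, (E,merge)→3240, (D,nl_idx)→4720, (D,merge)→6280, (D,nl)→10960 …(+1); best=1800 via (E,hash)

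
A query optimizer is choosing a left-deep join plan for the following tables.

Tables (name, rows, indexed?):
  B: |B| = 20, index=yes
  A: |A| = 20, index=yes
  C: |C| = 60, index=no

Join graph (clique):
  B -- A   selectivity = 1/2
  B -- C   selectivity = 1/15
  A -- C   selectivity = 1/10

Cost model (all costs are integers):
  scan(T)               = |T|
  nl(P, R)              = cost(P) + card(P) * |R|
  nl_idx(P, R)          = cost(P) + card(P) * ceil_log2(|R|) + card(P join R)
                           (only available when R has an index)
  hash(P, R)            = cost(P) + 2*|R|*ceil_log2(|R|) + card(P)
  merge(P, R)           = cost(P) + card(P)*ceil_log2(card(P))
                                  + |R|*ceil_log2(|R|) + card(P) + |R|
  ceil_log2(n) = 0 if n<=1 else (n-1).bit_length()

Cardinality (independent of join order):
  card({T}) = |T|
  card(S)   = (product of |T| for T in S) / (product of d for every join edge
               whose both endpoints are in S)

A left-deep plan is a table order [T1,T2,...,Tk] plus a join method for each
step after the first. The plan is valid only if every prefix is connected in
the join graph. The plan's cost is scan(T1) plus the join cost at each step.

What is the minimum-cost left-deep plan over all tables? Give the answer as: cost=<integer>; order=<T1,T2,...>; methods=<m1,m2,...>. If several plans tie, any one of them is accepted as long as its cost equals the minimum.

cost=600; order=C,B,A; methods=hash,hash

Selinger DP (subsets sized 1..n):
  {B}: scan cost=20, card=20
  {A}: scan cost=20, card=20
  {C}: scan cost=60, card=60
  {AB}: card=200; try (B,hash)→240, (A,hash)→240, (B,merge)→260, (A,merge)→260, (B,nl_idx)→320, (A,nl_idx)→320 …(+2); best=240 via (B,hash)
  {BC}: card=80; try (B,hash)→320, (B,nl_idx)→440, (C,merge)→560, (B,merge)→600, (C,hash)→760, (C,nl)→1220 …(+1); best=320 via (B,hash)
  {AC}: card=120; try (A,hash)→320, (A,nl_idx)→480, (C,merge)→560, (A,merge)→600, (C,hash)→760, (C,nl)→1220 …(+1); best=320 via (A,hash)
  {ABC}: card=80; try (A,hash)→600, (B,hash)→640, (A,nl_idx)→800, (B,nl_idx)→1000, (A,merge)→1080, (C,hash)→1160 …(+5); best=600 via (A,hash)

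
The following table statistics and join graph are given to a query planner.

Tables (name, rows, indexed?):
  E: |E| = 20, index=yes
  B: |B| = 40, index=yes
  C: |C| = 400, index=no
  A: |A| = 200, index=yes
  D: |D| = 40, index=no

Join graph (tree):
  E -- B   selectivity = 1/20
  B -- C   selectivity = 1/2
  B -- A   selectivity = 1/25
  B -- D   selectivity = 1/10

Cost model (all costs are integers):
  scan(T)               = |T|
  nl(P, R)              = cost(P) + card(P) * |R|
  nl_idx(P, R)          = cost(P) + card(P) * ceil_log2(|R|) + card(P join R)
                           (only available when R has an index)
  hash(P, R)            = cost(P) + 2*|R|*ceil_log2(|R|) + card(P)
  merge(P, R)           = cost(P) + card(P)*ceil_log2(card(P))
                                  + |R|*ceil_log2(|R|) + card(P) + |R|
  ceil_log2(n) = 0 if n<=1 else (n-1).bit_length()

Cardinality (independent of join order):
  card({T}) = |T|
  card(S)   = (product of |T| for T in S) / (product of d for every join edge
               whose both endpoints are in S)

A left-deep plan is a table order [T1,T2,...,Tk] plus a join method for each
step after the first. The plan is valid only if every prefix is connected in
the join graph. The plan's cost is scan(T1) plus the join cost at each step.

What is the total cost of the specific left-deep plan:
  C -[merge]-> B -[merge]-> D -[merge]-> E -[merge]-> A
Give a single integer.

step 1: scan C: cost=400, card=400
step 2: join B via merge
    card(P join B) = 400*40/(2) = 8000
    cost = 400 + 400*9 + 40*6 + 400 + 40 = 4680
step 3: join D via merge
    card(P join D) = 8000*40/(10) = 32000
    cost = 4680 + 8000*13 + 40*6 + 8000 + 40 = 116960
step 4: join E via merge
    card(P join E) = 32000*20/(20) = 32000
    cost = 116960 + 32000*15 + 20*5 + 32000 + 20 = 629080
step 5: join A via merge
    card(P join A) = 32000*200/(25) = 256000
    cost = 629080 + 32000*15 + 200*8 + 32000 + 200 = 1142880

1142880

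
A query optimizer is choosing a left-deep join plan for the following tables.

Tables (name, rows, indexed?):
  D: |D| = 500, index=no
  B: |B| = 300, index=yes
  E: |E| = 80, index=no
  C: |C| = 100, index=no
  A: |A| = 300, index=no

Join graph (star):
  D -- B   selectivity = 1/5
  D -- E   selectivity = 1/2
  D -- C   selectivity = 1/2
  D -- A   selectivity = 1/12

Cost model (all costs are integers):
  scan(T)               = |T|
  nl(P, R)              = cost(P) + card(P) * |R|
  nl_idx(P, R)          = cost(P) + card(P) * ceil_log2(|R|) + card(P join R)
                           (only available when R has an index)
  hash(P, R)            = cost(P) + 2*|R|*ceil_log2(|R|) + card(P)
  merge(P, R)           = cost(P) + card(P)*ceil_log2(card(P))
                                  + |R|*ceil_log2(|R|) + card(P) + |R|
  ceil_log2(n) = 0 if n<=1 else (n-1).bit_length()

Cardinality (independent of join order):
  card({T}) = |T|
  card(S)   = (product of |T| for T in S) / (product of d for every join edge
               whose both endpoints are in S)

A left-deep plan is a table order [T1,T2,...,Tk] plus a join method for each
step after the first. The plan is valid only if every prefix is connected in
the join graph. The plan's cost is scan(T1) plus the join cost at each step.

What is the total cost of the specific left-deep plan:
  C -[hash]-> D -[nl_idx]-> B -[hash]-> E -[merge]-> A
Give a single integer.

step 1: scan C: cost=100, card=100
step 2: join D via hash
    card(P join D) = 100*500/(2) = 25000
    cost = 100 + 2*500*9 + 100 = 9200
step 3: join B via nl_idx
    card(P join B) = 25000*300/(5) = 1500000
    cost = 9200 + 25000*9 + 1500000 = 1734200
step 4: join E via hash
    card(P join E) = 1500000*80/(2) = 60000000
    cost = 1734200 + 2*80*7 + 1500000 = 3235320
step 5: join A via merge
    card(P join A) = 60000000*300/(12) = 1500000000
    cost = 3235320 + 60000000*26 + 300*9 + 60000000 + 300 = 1623238320

1623238320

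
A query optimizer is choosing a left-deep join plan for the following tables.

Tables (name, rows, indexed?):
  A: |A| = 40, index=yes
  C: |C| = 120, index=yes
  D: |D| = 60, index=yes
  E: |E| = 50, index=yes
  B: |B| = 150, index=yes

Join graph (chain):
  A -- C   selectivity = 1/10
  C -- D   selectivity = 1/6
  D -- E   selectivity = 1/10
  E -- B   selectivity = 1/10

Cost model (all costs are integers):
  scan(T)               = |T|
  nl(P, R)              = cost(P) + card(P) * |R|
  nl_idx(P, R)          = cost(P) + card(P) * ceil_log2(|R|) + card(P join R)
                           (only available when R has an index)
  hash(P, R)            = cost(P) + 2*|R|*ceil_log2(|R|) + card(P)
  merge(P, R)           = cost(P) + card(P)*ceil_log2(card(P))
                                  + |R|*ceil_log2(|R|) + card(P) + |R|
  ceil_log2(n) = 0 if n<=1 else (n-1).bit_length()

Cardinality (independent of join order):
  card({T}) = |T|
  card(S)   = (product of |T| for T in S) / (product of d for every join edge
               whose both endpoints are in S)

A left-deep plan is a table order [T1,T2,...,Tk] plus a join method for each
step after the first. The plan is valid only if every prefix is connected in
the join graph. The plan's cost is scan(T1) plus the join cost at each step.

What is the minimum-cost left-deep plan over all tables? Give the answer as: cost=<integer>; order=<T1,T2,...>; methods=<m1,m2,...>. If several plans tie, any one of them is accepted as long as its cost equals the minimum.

Selinger DP (subsets sized 1..n):
  {A}: scan cost=40, card=40
  {C}: scan cost=120, card=120
  {D}: scan cost=60, card=60
  {E}: scan cost=50, card=50
  {B}: scan cost=150, card=150
  {AC}: card=480; try (A,hash)→720, (C,nl_idx)→800, (C,merge)→1280, (A,nl_idx)→1320, (A,merge)→1360, (C,hash)→1760 …(+2); best=720 via (A,hash)
  {CD}: card=1200; try (D,hash)→960, (C,merge)→1440, (D,merge)→1500, (C,nl_idx)→1680, (C,hash)→1800, (D,nl_idx)→2040 …(+2); best=960 via (D,hash)
  {DE}: card=300; try (D,nl_idx)→650, (E,hash)→720, (E,nl_idx)→720, (D,hash)→820, (D,merge)→820, (E,merge)→830 …(+2); best=650 via (D,nl_idx)
  {BE}: card=750; try (E,hash)→900, (B,nl_idx)→1200, (B,merge)→1750, (E,nl_idx)→1800, (E,merge)→1850, (B,hash)→2500 …(+2); best=900 via (E,hash)
  {ACD}: card=4800; try (D,hash)→1920, (A,hash)→2640, (D,merge)→5940, (D,nl_idx)→8400, (A,nl_idx)→12960, (A,merge)→15640 …(+2); best=1920 via (D,hash)
  {CDE}: card=6000; try (C,hash)→2630, (E,hash)→2760, (C,merge)→4610, (C,nl_idx)→8750, (E,nl_idx)→14160, (E,merge)→15710 …(+2); best=2630 via (C,hash)
  {BDE}: card=4500; try (D,hash)→2370, (B,hash)→3350, (B,merge)→5000, (B,nl_idx)→7550, (D,merge)→9570, (D,nl_idx)→9900 …(+2); best=2370 via (D,hash)
  {ACDE}: card=24000; try (E,hash)→7320, (A,hash)→9110, (E,nl_idx)→54720, (A,nl_idx)→62630, (E,merge)→69470, (A,merge)→86910 …(+2); best=7320 via (E,hash)
  {BCDE}: card=90000; try (C,hash)→8550, (B,hash)→11030, (C,merge)→66330, (B,merge)→87980, (C,nl_idx)→123870, (B,nl_idx)→140630 …(+2); best=8550 via (C,hash)
  {ABCDE}: card=360000; try (B,hash)→33720, (A,hash)→99030, (B,merge)→392670, (B,nl_idx)→559320, (A,nl_idx)→908550, (A,merge)→1628830 …(+2); best=33720 via (B,hash)

cost=33720; order=C,A,D,E,B; methods=hash,hash,hash,hash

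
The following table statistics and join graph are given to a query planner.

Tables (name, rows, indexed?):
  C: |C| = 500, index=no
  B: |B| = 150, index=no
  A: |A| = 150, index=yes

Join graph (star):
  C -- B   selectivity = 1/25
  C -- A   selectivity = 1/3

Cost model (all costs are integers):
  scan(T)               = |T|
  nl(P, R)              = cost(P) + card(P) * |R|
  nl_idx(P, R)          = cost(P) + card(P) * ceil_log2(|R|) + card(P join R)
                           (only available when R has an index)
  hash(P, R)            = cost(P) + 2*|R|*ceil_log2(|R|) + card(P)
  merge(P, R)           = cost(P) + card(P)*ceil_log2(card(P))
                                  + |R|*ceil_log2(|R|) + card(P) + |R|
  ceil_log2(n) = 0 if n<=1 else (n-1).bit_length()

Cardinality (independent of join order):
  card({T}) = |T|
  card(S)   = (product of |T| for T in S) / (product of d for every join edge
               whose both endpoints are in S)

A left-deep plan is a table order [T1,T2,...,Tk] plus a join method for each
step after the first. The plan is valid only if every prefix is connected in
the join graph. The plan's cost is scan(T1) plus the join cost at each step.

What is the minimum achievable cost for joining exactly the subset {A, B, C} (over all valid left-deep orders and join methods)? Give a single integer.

8800

Selinger DP over subsets of {A,B,C}:
  {C}: scan cost=500, card=500
  {B}: scan cost=150, card=150
  {A}: scan cost=150, card=150
  {BC}: card=3000; try (B,hash)→3400, (C,merge)→6500, (B,merge)→6850, (C,hash)→9300, (C,nl)→75150, (B,nl)→75500; best=3400 via (B,hash)
  {AC}: card=25000; try (A,hash)→3400, (C,merge)→6500, (A,merge)→6850, (C,hash)→9300, (A,nl_idx)→29500, (C,nl)→75150 …(+1); best=3400 via (A,hash)
  {ABC}: card=150000; try (A,hash)→8800, (B,hash)→30800, (A,merge)→43750, (A,nl_idx)→177400, (B,merge)→404750, (A,nl)→453400 …(+1); best=8800 via (A,hash)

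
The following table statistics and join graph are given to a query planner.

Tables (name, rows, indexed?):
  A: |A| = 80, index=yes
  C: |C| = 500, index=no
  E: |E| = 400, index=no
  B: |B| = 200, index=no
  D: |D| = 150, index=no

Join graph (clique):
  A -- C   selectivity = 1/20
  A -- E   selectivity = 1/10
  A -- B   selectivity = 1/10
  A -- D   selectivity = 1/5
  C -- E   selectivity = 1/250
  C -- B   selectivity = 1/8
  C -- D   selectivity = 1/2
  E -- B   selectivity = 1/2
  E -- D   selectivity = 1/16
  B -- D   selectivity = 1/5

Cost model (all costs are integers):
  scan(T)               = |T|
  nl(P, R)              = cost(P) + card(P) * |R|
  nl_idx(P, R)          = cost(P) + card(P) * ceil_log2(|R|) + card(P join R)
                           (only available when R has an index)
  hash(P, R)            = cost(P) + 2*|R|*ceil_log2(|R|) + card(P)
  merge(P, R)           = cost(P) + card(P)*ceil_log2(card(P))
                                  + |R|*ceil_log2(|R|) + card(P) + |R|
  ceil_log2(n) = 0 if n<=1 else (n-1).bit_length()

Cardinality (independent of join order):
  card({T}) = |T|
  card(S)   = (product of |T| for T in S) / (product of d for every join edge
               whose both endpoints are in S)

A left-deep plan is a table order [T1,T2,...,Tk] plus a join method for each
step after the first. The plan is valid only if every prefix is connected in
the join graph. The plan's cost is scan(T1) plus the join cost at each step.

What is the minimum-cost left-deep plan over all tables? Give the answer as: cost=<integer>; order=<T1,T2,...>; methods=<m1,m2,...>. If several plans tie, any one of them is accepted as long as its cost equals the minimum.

Selinger DP (subsets sized 1..n):
  {A}: scan cost=80, card=80
  {C}: scan cost=500, card=500
  {E}: scan cost=400, card=400
  {B}: scan cost=200, card=200
  {D}: scan cost=150, card=150
  {AC}: card=2000; try (A,hash)→2120, (C,merge)→5720, (A,nl_idx)→6000, (A,merge)→6140, (C,hash)→9160, (C,nl)→40080 …(+1); best=2120 via (A,hash)
  {AE}: card=3200; try (A,hash)→1920, (E,merge)→4720, (A,merge)→5040, (A,nl_idx)→6400, (E,hash)→7360, (E,nl)→32080 …(+1); best=1920 via (A,hash)
  {AB}: card=1600; try (A,hash)→1520, (B,merge)→2520, (A,merge)→2640, (A,nl_idx)→3200, (B,hash)→3360, (B,nl)→16080 …(+1); best=1520 via (A,hash)
  {AD}: card=2400; try (A,hash)→1420, (D,merge)→2070, (A,merge)→2140, (D,hash)→2560, (A,nl_idx)→3600, (D,nl)→12080 …(+1); best=1420 via (A,hash)
  {CE}: card=800; try (E,hash)→8200, (C,merge)→9400, (E,merge)→9500, (C,hash)→9800, (C,nl)→200400, (E,nl)→200500; best=8200 via (E,hash)
  {BC}: card=12500; try (B,hash)→4200, (C,merge)→7000, (B,merge)→7300, (C,hash)→9400, (C,nl)→100200, (B,nl)→100500; best=4200 via (B,hash)
  {CD}: card=37500; try (D,hash)→3400, (C,merge)→6500, (D,merge)→6850, (C,hash)→9300, (C,nl)→75150, (D,nl)→75500; best=3400 via (D,hash)
  {BE}: card=40000; try (B,hash)→4000, (E,merge)→6000, (B,merge)→6200, (E,hash)→7600, (E,nl)→80200, (B,nl)→80400; best=4000 via (B,hash)
  {DE}: card=3750; try (D,hash)→3200, (E,merge)→5500, (D,merge)→5750, (E,hash)→7500, (E,nl)→60150, (D,nl)→60400; best=3200 via (D,hash)
  {BD}: card=6000; try (D,hash)→2800, (B,merge)→3300, (D,merge)→3350, (B,hash)→3500, (B,nl)→30150, (D,nl)→30200; best=2800 via (D,hash)
  {ACE}: card=320; try (A,hash)→10120, (E,hash)→11320, (C,hash)→14120, (A,nl_idx)→14120, (A,merge)→17640, (E,merge)→30120 …(+4); best=10120 via (A,hash)
  {ABC}: card=5000; try (B,hash)→7320, (C,hash)→12120, (A,hash)→17820, (C,merge)→25720, (B,merge)→27920, (A,nl_idx)→96700 …(+4); best=7320 via (B,hash)
  {ACD}: card=30000; try (D,hash)→6520, (C,hash)→12820, (D,merge)→27470, (C,merge)→37620, (A,hash)→42020, (A,nl_idx)→295900 …(+4); best=6520 via (D,hash)
  {ABE}: card=32000; try (B,hash)→8320, (E,hash)→10320, (E,merge)→24720, (A,hash)→45120, (B,merge)→45320, (A,nl_idx)→316000 …(+4); best=8320 via (B,hash)
  {ADE}: card=6000; try (D,hash)→7520, (A,hash)→8070, (E,hash)→11020, (A,nl_idx)→35450, (E,merge)→36620, (D,merge)→44870 …(+4); best=7520 via (D,hash)
  {ABD}: card=9600; try (D,hash)→5520, (B,hash)→7020, (A,hash)→9920, (D,merge)→22070, (B,merge)→34420, (A,nl_idx)→54400 …(+4); best=5520 via (D,hash)
  {BCE}: card=10000; try (B,hash)→12200, (B,merge)→18800, (E,hash)→23900, (C,hash)→53000, (B,nl)→168200, (E,merge)→195700 …(+3); best=12200 via (B,hash)
  {CDE}: card=3750; try (D,hash)→11400, (C,hash)→15950, (D,merge)→18350, (E,hash)→48100, (C,merge)→56950, (D,nl)→128200 …(+3); best=11400 via (D,hash)
  {BCD}: card=187500; try (C,hash)→17800, (D,hash)→19100, (B,hash)→44100, (C,merge)→91800, (D,merge)→193050, (B,merge)→642700 …(+3); best=17800 via (C,hash)
  {BDE}: card=75000; try (B,hash)→10150, (E,hash)→16000, (D,hash)→46400, (B,merge)→53750, (E,merge)→90800, (D,merge)→685350 …(+3); best=10150 via (B,hash)
  {ABCE}: card=400; try (B,hash)→13640, (B,merge)→15120, (E,hash)→19520, (A,hash)→23320, (C,hash)→49320, (B,nl)→74120 …(+7); best=13640 via (B,hash)
  {ACDE}: card=300; try (D,hash)→12840, (D,merge)→14670, (A,hash)→16270, (C,hash)→22520, (A,nl_idx)→37950, (E,hash)→43720 …(+7); best=12840 via (D,hash)
  {ABCD}: card=15000; try (D,hash)→14720, (C,hash)→24120, (B,hash)→39720, (D,merge)→78670, (C,merge)→154520, (A,hash)→206420 …(+7); best=14720 via (D,hash)
  {ABDE}: card=12000; try (B,hash)→16720, (E,hash)→22320, (D,hash)→42720, (A,hash)→86270, (B,merge)→93320, (E,merge)→153520 …(+7); best=16720 via (B,hash)
  {BCDE}: card=9375; try (B,hash)→18350, (D,hash)→24600, (B,merge)→61950, (C,hash)→94150, (D,merge)→163550, (E,hash)→212500 …(+6); best=18350 via (B,hash)
  {ABCDE}: card=75; try (B,hash)→16340, (D,hash)→16440, (B,merge)→17640, (D,merge)→18990, (A,hash)→28845, (E,hash)→36920 …(+10); best=16340 via (B,hash)

cost=16340; order=C,E,A,D,B; methods=hash,hash,hash,hash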